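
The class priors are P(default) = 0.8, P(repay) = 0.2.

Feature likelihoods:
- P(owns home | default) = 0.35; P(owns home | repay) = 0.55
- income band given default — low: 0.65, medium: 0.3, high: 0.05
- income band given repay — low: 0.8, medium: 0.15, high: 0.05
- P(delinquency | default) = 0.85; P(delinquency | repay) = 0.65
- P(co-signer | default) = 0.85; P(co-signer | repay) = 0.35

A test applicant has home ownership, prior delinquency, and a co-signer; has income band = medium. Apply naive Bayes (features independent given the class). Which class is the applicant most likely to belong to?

default: 0.8 × 0.35 × 0.3 × 0.85 × 0.85 = 0.06069
repay: 0.2 × 0.55 × 0.15 × 0.65 × 0.35 = 0.00375375
Highest score → default.

default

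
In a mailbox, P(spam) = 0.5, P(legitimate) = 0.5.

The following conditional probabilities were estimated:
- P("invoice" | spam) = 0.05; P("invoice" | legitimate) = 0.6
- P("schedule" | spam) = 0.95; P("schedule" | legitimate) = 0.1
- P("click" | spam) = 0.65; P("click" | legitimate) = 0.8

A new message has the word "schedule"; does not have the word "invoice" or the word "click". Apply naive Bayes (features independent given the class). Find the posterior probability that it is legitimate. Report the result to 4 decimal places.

spam: 0.5 × (1−0.05) × 0.95 × (1−0.65) = 0.1579375
legitimate: 0.5 × (1−0.6) × 0.1 × (1−0.8) = 0.004
P(legitimate | x) = 0.004 / 0.1619375 ≈ 0.0247

0.0247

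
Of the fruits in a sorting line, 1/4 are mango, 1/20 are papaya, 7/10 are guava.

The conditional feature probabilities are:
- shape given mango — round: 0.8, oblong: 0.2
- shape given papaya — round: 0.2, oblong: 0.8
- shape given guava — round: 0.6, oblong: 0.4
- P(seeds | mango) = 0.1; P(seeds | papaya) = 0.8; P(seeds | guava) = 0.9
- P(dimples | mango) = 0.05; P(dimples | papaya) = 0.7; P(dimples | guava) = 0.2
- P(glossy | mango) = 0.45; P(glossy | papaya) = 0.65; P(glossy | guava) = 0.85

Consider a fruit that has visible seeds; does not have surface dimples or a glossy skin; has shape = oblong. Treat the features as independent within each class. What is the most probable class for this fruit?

mango: 0.25 × 0.2 × 0.1 × (1−0.05) × (1−0.45) = 0.0026125
papaya: 0.05 × 0.8 × 0.8 × (1−0.7) × (1−0.65) = 0.00336
guava: 0.7 × 0.4 × 0.9 × (1−0.2) × (1−0.85) = 0.03024
Highest score → guava.

guava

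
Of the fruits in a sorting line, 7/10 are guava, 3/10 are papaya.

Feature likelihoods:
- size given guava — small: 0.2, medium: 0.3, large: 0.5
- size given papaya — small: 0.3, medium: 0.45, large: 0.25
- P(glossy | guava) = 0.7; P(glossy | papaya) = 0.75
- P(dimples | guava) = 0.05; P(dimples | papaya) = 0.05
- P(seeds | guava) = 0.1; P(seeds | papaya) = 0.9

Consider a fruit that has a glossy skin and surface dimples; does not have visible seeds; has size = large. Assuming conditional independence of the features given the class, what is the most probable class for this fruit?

guava: 0.7 × 0.5 × 0.7 × 0.05 × (1−0.1) = 0.011025
papaya: 0.3 × 0.25 × 0.75 × 0.05 × (1−0.9) = 0.00028125
Highest score → guava.

guava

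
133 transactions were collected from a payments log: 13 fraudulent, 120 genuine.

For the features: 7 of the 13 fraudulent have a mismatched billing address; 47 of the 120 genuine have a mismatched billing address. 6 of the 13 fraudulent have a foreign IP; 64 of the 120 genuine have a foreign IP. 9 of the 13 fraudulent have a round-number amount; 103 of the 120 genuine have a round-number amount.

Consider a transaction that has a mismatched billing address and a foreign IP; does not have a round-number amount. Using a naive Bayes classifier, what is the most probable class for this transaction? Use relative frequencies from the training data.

fraudulent: (13/133) × (7/13) × (6/13) × (4/13) ≈ 0.00747431
genuine: (120/133) × (47/120) × (64/120) × (17/120) ≈ 0.0267001
Highest score → genuine.

genuine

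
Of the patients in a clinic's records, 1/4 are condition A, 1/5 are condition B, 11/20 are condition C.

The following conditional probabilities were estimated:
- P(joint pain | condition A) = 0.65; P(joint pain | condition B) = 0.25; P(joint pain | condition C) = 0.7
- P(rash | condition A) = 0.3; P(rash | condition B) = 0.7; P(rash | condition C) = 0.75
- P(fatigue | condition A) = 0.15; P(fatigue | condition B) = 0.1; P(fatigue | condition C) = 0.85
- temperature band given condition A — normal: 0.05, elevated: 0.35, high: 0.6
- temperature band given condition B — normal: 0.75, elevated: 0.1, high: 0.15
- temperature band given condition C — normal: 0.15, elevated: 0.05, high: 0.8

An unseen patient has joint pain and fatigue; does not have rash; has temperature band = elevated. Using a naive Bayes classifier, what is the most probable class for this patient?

condition A: 0.25 × 0.65 × (1−0.3) × 0.15 × 0.35 = 0.005971875
condition B: 0.2 × 0.25 × (1−0.7) × 0.1 × 0.1 = 0.00015
condition C: 0.55 × 0.7 × (1−0.75) × 0.85 × 0.05 = 0.004090625
Highest score → condition A.

condition A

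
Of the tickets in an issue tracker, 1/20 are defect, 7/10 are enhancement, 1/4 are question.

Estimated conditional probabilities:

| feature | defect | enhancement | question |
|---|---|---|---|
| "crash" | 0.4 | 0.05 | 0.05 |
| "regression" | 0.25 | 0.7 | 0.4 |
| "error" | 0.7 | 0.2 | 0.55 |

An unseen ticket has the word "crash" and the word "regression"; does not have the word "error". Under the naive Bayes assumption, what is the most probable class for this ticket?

enhancement

defect: 0.05 × 0.4 × 0.25 × (1−0.7) = 0.0015
enhancement: 0.7 × 0.05 × 0.7 × (1−0.2) = 0.0196
question: 0.25 × 0.05 × 0.4 × (1−0.55) = 0.00225
Highest score → enhancement.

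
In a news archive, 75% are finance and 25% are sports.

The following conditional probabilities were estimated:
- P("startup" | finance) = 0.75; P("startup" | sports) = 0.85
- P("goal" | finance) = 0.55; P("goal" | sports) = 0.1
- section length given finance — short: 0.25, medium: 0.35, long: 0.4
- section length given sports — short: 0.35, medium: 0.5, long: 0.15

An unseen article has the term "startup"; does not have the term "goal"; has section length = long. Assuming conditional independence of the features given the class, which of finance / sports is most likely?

finance

finance: 0.75 × 0.75 × (1−0.55) × 0.4 = 0.10125
sports: 0.25 × 0.85 × (1−0.1) × 0.15 = 0.0286875
Highest score → finance.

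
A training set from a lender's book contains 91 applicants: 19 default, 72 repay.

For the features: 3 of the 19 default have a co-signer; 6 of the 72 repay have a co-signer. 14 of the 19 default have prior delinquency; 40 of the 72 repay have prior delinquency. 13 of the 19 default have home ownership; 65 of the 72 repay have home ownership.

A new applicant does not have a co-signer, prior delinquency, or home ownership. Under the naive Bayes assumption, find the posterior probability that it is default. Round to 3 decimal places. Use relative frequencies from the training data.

default: (19/91) × (16/19) × (5/19) × (6/19) ≈ 0.0146114
repay: (72/91) × (66/72) × (32/72) × (7/72) ≈ 0.031339
P(default | x) = 0.0146114 / 0.0459504 ≈ 0.318

0.318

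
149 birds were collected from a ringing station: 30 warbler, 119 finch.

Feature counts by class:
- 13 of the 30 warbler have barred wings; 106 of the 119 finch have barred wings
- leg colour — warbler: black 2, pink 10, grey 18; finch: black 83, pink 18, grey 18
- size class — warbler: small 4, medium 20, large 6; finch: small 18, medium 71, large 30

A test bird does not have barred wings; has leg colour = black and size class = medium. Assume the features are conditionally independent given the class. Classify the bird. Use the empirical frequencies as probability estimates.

finch

warbler: (30/149) × (17/30) × (2/30) × (20/30) ≈ 0.00507084
finch: (119/149) × (13/119) × (83/119) × (71/119) ≈ 0.0363078
Highest score → finch.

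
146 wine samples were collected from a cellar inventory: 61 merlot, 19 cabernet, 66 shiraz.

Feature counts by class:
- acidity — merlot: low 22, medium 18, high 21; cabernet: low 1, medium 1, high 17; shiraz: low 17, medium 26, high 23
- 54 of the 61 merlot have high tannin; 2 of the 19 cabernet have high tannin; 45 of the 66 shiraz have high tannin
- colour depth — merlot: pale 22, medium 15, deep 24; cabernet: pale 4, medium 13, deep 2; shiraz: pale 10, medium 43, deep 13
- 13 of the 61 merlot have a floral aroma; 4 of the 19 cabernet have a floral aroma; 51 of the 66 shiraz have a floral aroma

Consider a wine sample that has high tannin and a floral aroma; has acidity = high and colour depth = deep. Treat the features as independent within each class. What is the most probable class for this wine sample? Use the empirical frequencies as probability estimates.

merlot: (61/146) × (21/61) × (54/61) × (24/61) × (13/61) ≈ 0.0106764
cabernet: (19/146) × (17/19) × (2/19) × (2/19) × (4/19) ≈ 0.000271616
shiraz: (66/146) × (23/66) × (45/66) × (13/66) × (51/66) ≈ 0.0163482
Highest score → shiraz.

shiraz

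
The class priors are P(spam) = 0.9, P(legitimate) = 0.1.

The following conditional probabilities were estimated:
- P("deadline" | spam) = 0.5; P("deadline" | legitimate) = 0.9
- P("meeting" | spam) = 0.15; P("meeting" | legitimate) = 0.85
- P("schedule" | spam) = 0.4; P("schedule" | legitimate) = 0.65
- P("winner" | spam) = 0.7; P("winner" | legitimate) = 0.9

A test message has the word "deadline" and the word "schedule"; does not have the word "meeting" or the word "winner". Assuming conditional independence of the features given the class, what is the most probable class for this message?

spam: 0.9 × 0.5 × (1−0.15) × 0.4 × (1−0.7) = 0.0459
legitimate: 0.1 × 0.9 × (1−0.85) × 0.65 × (1−0.9) = 0.0008775
Highest score → spam.

spam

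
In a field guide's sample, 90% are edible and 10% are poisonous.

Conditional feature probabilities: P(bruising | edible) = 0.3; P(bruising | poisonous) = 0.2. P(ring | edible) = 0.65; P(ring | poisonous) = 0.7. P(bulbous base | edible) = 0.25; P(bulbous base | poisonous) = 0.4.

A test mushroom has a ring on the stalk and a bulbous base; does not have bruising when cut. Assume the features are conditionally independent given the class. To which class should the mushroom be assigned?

edible: 0.9 × (1−0.3) × 0.65 × 0.25 = 0.102375
poisonous: 0.1 × (1−0.2) × 0.7 × 0.4 = 0.0224
Highest score → edible.

edible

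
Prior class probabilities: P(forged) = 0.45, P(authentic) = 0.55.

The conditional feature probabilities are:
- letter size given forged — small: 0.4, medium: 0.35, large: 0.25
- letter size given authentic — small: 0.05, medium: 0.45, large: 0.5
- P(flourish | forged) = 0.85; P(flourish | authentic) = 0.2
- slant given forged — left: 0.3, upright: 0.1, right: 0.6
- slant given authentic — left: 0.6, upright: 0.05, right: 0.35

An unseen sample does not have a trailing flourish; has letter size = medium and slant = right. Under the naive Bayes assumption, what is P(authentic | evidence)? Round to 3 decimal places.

0.830

forged: 0.45 × 0.35 × (1−0.85) × 0.6 = 0.014175
authentic: 0.55 × 0.45 × (1−0.2) × 0.35 = 0.0693
P(authentic | x) = 0.0693 / 0.083475 ≈ 0.830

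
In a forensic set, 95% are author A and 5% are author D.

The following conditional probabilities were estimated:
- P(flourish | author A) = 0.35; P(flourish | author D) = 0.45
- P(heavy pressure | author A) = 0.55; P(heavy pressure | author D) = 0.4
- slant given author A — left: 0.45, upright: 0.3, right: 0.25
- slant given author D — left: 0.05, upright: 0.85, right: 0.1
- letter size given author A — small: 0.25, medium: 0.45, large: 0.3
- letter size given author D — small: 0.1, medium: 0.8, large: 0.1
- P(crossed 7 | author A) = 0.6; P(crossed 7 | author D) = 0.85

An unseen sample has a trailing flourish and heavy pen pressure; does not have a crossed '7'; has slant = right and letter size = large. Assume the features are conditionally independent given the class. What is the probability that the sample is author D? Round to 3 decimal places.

0.002

author A: 0.95 × 0.35 × 0.55 × 0.25 × 0.3 × (1−0.6) = 0.00548625
author D: 0.05 × 0.45 × 0.4 × 0.1 × 0.1 × (1−0.85) = 0.0000135
P(author D | x) = 0.0000135 / 0.00549975 ≈ 0.002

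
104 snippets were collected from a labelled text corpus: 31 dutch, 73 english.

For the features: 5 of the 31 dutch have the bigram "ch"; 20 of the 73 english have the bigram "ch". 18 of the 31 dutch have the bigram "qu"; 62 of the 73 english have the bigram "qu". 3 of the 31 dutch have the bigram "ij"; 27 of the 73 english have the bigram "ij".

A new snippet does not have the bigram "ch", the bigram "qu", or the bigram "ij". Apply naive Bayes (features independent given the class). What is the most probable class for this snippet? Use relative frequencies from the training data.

dutch

dutch: (31/104) × (26/31) × (13/31) × (28/31) ≈ 0.094693
english: (73/104) × (53/73) × (11/73) × (46/73) ≈ 0.0483891
Highest score → dutch.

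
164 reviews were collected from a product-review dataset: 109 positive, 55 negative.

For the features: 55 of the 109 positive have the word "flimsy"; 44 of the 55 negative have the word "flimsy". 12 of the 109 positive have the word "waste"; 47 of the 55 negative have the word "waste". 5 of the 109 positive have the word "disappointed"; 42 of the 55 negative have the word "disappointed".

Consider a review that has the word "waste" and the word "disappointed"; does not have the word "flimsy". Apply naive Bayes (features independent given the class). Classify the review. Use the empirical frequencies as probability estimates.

positive: (109/164) × (54/109) × (12/109) × (5/109) ≈ 0.00166283
negative: (55/164) × (11/55) × (47/55) × (42/55) ≈ 0.0437694
Highest score → negative.

negative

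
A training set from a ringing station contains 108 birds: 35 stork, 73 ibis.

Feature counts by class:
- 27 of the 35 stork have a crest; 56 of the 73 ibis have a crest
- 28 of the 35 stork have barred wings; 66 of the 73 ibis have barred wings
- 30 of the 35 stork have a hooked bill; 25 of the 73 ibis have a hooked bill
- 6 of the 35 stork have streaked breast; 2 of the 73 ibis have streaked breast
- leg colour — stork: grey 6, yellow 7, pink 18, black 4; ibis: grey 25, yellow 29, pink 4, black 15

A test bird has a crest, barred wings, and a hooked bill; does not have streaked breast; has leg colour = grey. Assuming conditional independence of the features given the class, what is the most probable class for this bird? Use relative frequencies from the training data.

ibis

stork: (35/108) × (27/35) × (28/35) × (30/35) × (29/35) × (6/35) ≈ 0.0243499
ibis: (73/108) × (56/73) × (66/73) × (25/73) × (71/73) × (25/73) ≈ 0.0534755
Highest score → ibis.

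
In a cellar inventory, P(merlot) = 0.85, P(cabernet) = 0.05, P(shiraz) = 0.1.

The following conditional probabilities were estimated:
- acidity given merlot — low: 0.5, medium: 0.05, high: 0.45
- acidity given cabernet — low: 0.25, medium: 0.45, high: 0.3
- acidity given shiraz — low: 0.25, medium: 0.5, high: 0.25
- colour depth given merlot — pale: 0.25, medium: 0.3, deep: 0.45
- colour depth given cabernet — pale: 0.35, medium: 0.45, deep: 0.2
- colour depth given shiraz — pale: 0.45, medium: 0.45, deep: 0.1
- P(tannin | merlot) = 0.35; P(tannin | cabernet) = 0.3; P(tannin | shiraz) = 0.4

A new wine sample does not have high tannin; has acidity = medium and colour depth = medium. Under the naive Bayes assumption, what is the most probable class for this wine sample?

shiraz

merlot: 0.85 × 0.05 × 0.3 × (1−0.35) = 0.0082875
cabernet: 0.05 × 0.45 × 0.45 × (1−0.3) = 0.0070875
shiraz: 0.1 × 0.5 × 0.45 × (1−0.4) = 0.0135
Highest score → shiraz.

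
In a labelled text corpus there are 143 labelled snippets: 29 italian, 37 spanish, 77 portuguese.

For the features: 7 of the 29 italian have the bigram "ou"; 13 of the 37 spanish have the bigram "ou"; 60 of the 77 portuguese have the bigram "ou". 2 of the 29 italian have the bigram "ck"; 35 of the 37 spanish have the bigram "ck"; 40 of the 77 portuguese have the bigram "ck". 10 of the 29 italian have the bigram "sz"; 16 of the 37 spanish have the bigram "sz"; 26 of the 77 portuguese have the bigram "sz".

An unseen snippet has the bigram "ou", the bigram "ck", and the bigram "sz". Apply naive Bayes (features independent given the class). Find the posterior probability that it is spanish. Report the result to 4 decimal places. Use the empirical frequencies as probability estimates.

italian: (29/143) × (7/29) × (2/29) × (10/29) ≈ 0.00116412
spanish: (37/143) × (13/37) × (35/37) × (16/37) ≈ 0.0371871
portuguese: (77/143) × (60/77) × (40/77) × (26/77) ≈ 0.0735982
P(spanish | x) = 0.0371871 / 0.11194942 ≈ 0.3322

0.3322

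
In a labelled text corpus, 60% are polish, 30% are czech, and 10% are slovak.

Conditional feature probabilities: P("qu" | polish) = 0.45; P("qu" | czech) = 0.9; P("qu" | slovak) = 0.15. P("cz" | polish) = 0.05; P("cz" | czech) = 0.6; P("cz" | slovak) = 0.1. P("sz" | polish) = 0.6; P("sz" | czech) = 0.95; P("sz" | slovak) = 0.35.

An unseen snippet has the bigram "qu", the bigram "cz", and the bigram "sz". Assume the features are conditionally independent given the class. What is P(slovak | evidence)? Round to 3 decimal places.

polish: 0.6 × 0.45 × 0.05 × 0.6 = 0.0081
czech: 0.3 × 0.9 × 0.6 × 0.95 = 0.1539
slovak: 0.1 × 0.15 × 0.1 × 0.35 = 0.000525
P(slovak | x) = 0.000525 / 0.162525 ≈ 0.003

0.003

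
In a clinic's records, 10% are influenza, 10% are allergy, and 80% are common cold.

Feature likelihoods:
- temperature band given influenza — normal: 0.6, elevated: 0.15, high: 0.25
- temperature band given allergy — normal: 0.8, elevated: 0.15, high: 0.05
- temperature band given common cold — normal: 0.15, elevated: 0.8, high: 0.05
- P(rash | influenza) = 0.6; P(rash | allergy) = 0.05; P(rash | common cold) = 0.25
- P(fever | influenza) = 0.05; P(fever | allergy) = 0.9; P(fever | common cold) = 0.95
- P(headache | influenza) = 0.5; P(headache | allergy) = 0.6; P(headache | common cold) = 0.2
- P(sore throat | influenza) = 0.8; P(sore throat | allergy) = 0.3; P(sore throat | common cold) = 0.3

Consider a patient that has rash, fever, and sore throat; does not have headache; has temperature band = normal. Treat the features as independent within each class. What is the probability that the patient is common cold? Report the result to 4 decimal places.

influenza: 0.1 × 0.6 × 0.6 × 0.05 × (1−0.5) × 0.8 = 0.00072
allergy: 0.1 × 0.8 × 0.05 × 0.9 × (1−0.6) × 0.3 = 0.000432
common cold: 0.8 × 0.15 × 0.25 × 0.95 × (1−0.2) × 0.3 = 0.00684
P(common cold | x) = 0.00684 / 0.007992 ≈ 0.8559

0.8559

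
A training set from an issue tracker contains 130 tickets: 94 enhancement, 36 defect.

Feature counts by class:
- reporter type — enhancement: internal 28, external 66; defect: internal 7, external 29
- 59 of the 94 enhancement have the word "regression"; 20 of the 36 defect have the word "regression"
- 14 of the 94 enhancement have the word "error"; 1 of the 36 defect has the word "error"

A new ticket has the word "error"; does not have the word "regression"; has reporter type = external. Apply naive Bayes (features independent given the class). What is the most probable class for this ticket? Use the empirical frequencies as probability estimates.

enhancement

enhancement: (94/130) × (66/94) × (35/94) × (14/94) ≈ 0.0281541
defect: (36/130) × (29/36) × (16/36) × (1/36) ≈ 0.00275404
Highest score → enhancement.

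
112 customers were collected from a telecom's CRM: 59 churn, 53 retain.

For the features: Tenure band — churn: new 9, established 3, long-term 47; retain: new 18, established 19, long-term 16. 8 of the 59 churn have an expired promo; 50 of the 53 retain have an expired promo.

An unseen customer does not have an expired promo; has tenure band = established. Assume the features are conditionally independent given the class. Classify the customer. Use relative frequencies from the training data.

churn: (59/112) × (3/59) × (51/59) ≈ 0.0231538
retain: (53/112) × (19/53) × (3/53) ≈ 0.00960243
Highest score → churn.

churn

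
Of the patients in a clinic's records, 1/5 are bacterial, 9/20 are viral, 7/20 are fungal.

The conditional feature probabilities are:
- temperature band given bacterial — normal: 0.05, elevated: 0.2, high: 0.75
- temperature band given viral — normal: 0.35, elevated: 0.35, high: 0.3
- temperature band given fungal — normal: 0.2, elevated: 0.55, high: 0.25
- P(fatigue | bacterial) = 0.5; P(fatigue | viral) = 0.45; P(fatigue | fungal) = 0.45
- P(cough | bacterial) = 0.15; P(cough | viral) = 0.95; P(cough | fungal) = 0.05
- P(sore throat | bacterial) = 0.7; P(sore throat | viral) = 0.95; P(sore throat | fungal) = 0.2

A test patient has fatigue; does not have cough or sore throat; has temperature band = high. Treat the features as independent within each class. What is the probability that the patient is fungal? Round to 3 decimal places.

bacterial: 0.2 × 0.75 × 0.5 × (1−0.15) × (1−0.7) = 0.019125
viral: 0.45 × 0.3 × 0.45 × (1−0.95) × (1−0.95) = 0.000151875
fungal: 0.35 × 0.25 × 0.45 × (1−0.05) × (1−0.2) = 0.029925
P(fungal | x) = 0.029925 / 0.049201875 ≈ 0.608

0.608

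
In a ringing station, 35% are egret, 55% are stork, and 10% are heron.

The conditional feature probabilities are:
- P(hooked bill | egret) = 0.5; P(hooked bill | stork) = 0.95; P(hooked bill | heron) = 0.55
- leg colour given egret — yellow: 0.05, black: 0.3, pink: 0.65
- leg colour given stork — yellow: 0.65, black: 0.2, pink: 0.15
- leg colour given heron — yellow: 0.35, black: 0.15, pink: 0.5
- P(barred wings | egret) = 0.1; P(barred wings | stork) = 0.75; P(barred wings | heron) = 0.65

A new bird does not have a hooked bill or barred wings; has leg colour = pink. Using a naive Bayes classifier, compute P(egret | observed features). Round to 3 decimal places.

0.920

egret: 0.35 × (1−0.5) × 0.65 × (1−0.1) = 0.102375
stork: 0.55 × (1−0.95) × 0.15 × (1−0.75) = 0.00103125
heron: 0.1 × (1−0.55) × 0.5 × (1−0.65) = 0.007875
P(egret | x) = 0.102375 / 0.11128125 ≈ 0.920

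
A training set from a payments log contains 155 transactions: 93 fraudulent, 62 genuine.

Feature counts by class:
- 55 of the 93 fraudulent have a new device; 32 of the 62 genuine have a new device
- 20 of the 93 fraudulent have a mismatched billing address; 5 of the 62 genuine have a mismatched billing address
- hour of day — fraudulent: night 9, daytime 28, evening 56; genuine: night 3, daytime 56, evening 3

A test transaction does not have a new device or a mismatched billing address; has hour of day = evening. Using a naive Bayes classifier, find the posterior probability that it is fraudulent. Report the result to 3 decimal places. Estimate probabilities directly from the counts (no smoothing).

fraudulent: (93/155) × (38/93) × (73/93) × (56/93) ≈ 0.115877
genuine: (62/155) × (30/62) × (57/62) × (3/62) ≈ 0.00860998
P(fraudulent | x) = 0.115877 / 0.12448698 ≈ 0.931

0.931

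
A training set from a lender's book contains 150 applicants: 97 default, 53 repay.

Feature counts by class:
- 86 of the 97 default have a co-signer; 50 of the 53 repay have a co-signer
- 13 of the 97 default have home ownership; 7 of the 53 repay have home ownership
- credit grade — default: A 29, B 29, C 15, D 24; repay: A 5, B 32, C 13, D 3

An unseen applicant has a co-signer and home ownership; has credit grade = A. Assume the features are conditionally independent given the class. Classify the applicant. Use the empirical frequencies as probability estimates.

default: (97/150) × (86/97) × (13/97) × (29/97) ≈ 0.0229723
repay: (53/150) × (50/53) × (7/53) × (5/53) ≈ 0.00415332
Highest score → default.

default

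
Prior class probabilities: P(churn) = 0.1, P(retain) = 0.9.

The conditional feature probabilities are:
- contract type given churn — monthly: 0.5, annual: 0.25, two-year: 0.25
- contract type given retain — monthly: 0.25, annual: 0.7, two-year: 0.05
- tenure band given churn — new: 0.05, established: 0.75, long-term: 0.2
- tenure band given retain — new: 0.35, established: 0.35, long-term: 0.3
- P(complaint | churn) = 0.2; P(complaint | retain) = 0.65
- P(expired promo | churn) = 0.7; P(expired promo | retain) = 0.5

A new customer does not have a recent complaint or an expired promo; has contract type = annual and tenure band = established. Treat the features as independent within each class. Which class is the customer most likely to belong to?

retain

churn: 0.1 × 0.25 × 0.75 × (1−0.2) × (1−0.7) = 0.0045
retain: 0.9 × 0.7 × 0.35 × (1−0.65) × (1−0.5) = 0.0385875
Highest score → retain.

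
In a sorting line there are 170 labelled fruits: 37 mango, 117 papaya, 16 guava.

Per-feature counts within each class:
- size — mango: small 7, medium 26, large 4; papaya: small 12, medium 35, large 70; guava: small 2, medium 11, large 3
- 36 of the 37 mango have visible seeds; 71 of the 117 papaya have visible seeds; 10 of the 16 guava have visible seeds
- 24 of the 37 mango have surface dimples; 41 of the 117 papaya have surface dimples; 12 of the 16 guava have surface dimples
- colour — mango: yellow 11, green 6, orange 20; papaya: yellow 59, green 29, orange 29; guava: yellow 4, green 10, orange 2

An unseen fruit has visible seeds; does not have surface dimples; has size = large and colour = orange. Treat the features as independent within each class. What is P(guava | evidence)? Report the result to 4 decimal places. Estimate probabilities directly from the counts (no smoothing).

mango: (37/170) × (4/37) × (36/37) × (13/37) × (20/37) ≈ 0.00434792
papaya: (117/170) × (70/117) × (71/117) × (76/117) × (29/117) ≈ 0.0402311
guava: (16/170) × (3/16) × (10/16) × (4/16) × (2/16) ≈ 0.000344669
P(guava | x) = 0.000344669 / 0.044923689 ≈ 0.0077

0.0077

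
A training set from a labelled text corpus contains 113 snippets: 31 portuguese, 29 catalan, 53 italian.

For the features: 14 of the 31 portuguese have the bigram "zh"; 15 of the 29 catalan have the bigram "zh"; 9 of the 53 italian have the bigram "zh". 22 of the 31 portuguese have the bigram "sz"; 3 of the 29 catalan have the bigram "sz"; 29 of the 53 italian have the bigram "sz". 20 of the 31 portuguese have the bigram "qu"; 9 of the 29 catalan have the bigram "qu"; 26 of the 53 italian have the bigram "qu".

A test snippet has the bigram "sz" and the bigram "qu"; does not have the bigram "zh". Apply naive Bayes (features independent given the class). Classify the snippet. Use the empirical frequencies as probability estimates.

italian

portuguese: (31/113) × (17/31) × (22/31) × (20/31) ≈ 0.0688811
catalan: (29/113) × (14/29) × (3/29) × (9/29) ≈ 0.00397757
italian: (53/113) × (44/53) × (29/53) × (26/53) ≈ 0.104519
Highest score → italian.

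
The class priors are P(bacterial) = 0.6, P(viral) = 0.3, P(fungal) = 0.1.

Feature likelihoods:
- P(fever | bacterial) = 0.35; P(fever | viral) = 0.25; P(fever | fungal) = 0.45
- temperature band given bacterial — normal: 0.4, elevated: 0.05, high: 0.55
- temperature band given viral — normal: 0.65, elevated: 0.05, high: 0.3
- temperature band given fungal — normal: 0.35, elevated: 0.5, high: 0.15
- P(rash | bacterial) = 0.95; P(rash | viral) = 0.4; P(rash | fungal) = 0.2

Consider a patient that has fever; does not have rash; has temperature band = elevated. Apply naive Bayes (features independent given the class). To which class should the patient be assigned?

bacterial: 0.6 × 0.35 × 0.05 × (1−0.95) = 0.000525
viral: 0.3 × 0.25 × 0.05 × (1−0.4) = 0.00225
fungal: 0.1 × 0.45 × 0.5 × (1−0.2) = 0.018
Highest score → fungal.

fungal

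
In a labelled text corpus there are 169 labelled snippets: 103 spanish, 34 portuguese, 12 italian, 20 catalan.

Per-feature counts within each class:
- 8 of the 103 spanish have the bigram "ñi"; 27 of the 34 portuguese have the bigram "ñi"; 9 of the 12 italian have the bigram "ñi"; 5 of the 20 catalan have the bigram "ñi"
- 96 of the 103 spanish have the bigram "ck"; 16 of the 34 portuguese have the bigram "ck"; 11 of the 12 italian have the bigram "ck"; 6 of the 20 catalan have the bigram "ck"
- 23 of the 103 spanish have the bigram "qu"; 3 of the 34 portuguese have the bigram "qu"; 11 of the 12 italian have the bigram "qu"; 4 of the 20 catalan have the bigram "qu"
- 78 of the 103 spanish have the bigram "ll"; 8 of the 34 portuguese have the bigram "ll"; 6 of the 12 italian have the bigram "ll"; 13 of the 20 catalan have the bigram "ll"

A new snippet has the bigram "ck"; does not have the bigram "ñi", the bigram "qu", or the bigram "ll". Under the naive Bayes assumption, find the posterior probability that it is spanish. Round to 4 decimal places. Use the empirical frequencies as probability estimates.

spanish: (103/169) × (95/103) × (96/103) × (80/103) × (25/103) ≈ 0.0987703
portuguese: (34/169) × (7/34) × (16/34) × (31/34) × (26/34) ≈ 0.0135903
italian: (12/169) × (3/12) × (11/12) × (1/12) × (6/12) ≈ 0.000678008
catalan: (20/169) × (15/20) × (6/20) × (16/20) × (7/20) ≈ 0.00745562
P(spanish | x) = 0.0987703 / 0.120494228 ≈ 0.8197

0.8197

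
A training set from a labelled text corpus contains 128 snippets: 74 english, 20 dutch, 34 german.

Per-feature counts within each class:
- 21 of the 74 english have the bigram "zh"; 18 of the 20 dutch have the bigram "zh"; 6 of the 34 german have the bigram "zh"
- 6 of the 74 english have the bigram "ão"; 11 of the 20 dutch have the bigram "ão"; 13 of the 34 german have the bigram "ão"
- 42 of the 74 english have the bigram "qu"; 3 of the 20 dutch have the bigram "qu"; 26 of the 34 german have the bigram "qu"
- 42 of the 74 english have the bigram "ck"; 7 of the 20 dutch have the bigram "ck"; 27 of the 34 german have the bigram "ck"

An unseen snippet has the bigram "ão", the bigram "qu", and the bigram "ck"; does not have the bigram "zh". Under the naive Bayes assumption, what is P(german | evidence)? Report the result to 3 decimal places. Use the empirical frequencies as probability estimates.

english: (74/128) × (53/74) × (6/74) × (42/74) × (42/74) ≈ 0.0108149
dutch: (20/128) × (2/20) × (11/20) × (3/20) × (7/20) = 0.000451171875
german: (34/128) × (28/34) × (13/34) × (26/34) × (27/34) ≈ 0.0507916
P(german | x) = 0.0507916 / 0.062057671875 ≈ 0.818

0.818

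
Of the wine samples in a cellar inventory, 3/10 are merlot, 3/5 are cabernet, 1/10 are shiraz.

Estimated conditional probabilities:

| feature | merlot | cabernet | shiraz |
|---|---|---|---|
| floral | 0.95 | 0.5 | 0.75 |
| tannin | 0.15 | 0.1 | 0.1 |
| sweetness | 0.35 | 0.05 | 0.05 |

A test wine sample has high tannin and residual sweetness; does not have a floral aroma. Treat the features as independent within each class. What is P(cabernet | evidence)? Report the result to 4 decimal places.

0.6218

merlot: 0.3 × (1−0.95) × 0.15 × 0.35 = 0.0007875
cabernet: 0.6 × (1−0.5) × 0.1 × 0.05 = 0.0015
shiraz: 0.1 × (1−0.75) × 0.1 × 0.05 = 0.000125
P(cabernet | x) = 0.0015 / 0.0024125 ≈ 0.6218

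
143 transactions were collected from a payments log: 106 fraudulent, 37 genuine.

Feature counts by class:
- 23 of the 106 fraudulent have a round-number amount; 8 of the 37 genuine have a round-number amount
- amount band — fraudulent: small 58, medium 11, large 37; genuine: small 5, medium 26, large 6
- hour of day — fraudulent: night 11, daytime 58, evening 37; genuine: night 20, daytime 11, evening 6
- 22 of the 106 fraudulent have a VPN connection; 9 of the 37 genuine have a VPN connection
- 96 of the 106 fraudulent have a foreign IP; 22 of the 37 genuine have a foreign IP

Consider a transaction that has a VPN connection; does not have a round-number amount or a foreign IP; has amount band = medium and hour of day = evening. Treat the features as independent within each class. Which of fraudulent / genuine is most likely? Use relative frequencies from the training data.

fraudulent: (106/143) × (83/106) × (11/106) × (37/106) × (22/106) × (10/106) ≈ 0.000411657
genuine: (37/143) × (29/37) × (26/37) × (6/37) × (9/37) × (15/37) ≈ 0.00227884
Highest score → genuine.

genuine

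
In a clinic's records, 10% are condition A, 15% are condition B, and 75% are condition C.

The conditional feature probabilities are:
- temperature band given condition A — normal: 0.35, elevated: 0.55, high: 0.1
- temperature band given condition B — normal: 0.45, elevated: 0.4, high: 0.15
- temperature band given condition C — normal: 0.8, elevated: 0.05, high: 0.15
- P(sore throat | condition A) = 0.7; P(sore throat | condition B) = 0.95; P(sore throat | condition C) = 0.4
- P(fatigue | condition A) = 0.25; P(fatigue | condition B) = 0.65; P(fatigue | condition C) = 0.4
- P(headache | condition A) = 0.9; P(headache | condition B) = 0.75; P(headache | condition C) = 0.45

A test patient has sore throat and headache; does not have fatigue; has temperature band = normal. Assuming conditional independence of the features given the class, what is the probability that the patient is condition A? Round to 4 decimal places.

condition A: 0.1 × 0.35 × 0.7 × (1−0.25) × 0.9 = 0.0165375
condition B: 0.15 × 0.45 × 0.95 × (1−0.65) × 0.75 = 0.0168328125
condition C: 0.75 × 0.8 × 0.4 × (1−0.4) × 0.45 = 0.0648
P(condition A | x) = 0.0165375 / 0.0981703125 ≈ 0.1685

0.1685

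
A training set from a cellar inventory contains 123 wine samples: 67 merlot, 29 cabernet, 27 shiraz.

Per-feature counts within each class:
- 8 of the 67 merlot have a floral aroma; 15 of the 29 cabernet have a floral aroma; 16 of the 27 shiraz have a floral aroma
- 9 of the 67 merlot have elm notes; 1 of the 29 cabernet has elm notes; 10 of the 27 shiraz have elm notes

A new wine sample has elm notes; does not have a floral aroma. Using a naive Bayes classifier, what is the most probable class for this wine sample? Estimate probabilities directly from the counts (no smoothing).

merlot: (67/123) × (59/67) × (9/67) ≈ 0.0644339
cabernet: (29/123) × (14/29) × (1/29) ≈ 0.00392487
shiraz: (27/123) × (11/27) × (10/27) ≈ 0.0331226
Highest score → merlot.

merlot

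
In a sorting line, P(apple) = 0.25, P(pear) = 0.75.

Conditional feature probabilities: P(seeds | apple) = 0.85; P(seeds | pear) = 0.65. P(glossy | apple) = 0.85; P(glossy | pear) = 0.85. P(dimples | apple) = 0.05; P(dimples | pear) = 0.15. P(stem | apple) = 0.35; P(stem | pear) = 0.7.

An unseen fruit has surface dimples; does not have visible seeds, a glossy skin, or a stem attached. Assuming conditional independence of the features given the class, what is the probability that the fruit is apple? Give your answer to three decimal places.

apple: 0.25 × (1−0.85) × (1−0.85) × 0.05 × (1−0.35) = 0.0001828125
pear: 0.75 × (1−0.65) × (1−0.85) × 0.15 × (1−0.7) = 0.001771875
P(apple | x) = 0.0001828125 / 0.0019546875 ≈ 0.094

0.094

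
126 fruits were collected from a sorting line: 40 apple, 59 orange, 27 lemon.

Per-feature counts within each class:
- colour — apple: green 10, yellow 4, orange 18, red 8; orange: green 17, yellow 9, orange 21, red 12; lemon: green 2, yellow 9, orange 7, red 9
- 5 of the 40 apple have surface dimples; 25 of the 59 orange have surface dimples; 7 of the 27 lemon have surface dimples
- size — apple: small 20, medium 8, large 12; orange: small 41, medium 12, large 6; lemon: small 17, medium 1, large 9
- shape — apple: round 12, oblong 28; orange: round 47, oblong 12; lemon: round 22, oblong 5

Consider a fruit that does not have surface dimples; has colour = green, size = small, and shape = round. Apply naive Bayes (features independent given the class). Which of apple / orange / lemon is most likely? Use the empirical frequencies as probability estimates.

orange

apple: (40/126) × (10/40) × (35/40) × (20/40) × (12/40) ≈ 0.0104167
orange: (59/126) × (17/59) × (34/59) × (41/59) × (47/59) ≈ 0.0430411
lemon: (27/126) × (2/27) × (20/27) × (17/27) × (22/27) ≈ 0.00603212
Highest score → orange.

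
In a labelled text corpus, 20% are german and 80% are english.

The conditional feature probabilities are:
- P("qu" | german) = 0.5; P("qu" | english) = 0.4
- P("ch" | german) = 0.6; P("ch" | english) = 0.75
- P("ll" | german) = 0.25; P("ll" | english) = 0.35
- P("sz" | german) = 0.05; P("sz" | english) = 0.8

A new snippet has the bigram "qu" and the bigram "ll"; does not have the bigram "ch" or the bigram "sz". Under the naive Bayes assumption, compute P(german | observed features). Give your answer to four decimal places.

german: 0.2 × 0.5 × (1−0.6) × 0.25 × (1−0.05) = 0.0095
english: 0.8 × 0.4 × (1−0.75) × 0.35 × (1−0.8) = 0.0056
P(german | x) = 0.0095 / 0.0151 ≈ 0.6291

0.6291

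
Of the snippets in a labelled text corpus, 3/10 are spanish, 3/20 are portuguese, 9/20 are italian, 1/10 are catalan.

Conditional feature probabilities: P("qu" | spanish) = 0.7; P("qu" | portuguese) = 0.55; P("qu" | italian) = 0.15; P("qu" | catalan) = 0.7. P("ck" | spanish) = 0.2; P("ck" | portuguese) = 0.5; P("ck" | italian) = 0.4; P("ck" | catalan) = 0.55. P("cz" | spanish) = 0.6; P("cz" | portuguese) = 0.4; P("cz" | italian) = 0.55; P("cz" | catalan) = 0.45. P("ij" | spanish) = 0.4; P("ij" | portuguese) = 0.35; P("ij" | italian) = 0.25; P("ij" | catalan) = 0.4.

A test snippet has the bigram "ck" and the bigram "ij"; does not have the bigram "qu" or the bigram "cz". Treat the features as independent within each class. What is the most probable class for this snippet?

italian

spanish: 0.3 × (1−0.7) × 0.2 × (1−0.6) × 0.4 = 0.00288
portuguese: 0.15 × (1−0.55) × 0.5 × (1−0.4) × 0.35 = 0.0070875
italian: 0.45 × (1−0.15) × 0.4 × (1−0.55) × 0.25 = 0.0172125
catalan: 0.1 × (1−0.7) × 0.55 × (1−0.45) × 0.4 = 0.00363
Highest score → italian.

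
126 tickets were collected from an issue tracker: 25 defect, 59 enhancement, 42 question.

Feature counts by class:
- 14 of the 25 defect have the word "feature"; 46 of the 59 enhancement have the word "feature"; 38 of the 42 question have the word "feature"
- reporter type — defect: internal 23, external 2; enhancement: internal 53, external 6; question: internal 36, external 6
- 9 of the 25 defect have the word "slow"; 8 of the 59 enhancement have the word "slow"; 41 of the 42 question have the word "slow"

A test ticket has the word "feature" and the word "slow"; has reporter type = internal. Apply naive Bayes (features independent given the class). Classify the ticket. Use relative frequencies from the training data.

question

defect: (25/126) × (14/25) × (23/25) × (9/25) = 0.0368
enhancement: (59/126) × (46/59) × (53/59) × (8/59) ≈ 0.0444682
question: (42/126) × (38/42) × (36/42) × (41/42) ≈ 0.252349
Highest score → question.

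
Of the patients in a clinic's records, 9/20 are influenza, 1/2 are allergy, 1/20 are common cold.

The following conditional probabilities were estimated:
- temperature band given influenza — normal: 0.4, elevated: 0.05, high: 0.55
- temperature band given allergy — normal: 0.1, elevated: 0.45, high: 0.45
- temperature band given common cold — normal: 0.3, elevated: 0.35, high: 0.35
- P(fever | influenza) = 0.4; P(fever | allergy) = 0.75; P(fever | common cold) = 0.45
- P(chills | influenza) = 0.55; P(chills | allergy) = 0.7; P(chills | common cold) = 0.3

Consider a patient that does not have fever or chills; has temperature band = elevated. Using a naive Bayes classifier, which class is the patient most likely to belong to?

allergy

influenza: 0.45 × 0.05 × (1−0.4) × (1−0.55) = 0.006075
allergy: 0.5 × 0.45 × (1−0.75) × (1−0.7) = 0.016875
common cold: 0.05 × 0.35 × (1−0.45) × (1−0.3) = 0.0067375
Highest score → allergy.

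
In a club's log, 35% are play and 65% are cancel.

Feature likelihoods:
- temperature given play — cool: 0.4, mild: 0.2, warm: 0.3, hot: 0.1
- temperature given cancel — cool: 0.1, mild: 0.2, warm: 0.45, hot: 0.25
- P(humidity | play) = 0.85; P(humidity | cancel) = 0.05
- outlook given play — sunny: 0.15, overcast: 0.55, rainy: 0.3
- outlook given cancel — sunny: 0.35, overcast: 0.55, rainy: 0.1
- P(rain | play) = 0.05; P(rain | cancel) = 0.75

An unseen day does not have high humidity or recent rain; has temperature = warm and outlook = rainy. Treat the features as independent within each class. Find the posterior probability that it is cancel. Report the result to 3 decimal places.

0.607

play: 0.35 × 0.3 × (1−0.85) × 0.3 × (1−0.05) = 0.00448875
cancel: 0.65 × 0.45 × (1−0.05) × 0.1 × (1−0.75) = 0.006946875
P(cancel | x) = 0.006946875 / 0.011435625 ≈ 0.607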